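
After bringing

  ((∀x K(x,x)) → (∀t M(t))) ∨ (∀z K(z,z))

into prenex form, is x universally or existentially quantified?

existential

Eliminate → and ↔ using ¬ and ∨.
  ¬(∀x K(x,x)) ∨ (∀t M(t)) ∨ (∀z K(z,z))
Drive negations inward (¬∀x A ≡ ∃x ¬A, ¬∃x A ≡ ∀x ¬A, De Morgan for ∧/∨):
  (∃x ¬K(x,x)) ∨ (∀t M(t)) ∨ (∀z K(z,z))
All bound variables are already distinct, so no renaming is needed.
Pull the quantifiers to the front (each side's bound variable is not free in the other side):
  ∃x ∀t ∀z (¬K(x,x) ∨ M(t) ∨ K(z,z))
The quantifier ∀x sits under an odd number of negations (counting the antecedent side of each →), so it flips to ∃x.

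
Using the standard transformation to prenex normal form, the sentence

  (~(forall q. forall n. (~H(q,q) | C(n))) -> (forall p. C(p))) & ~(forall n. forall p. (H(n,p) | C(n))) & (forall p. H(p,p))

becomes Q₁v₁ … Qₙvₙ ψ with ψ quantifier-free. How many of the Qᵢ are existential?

2

First replace A → B with ¬A ∨ B.
  (~~(forall q. forall n. (~H(q,q) | C(n))) | (forall p. C(p))) & ~(forall n. forall p. (H(n,p) | C(n))) & (forall p. H(p,p))
Move each ¬ inward, flipping quantifiers it crosses:
  ((forall q. forall n. (~H(q,q) | C(n))) | (forall p. C(p))) & (exists n. exists p. (~H(n,p) & ~C(n))) & (forall p. H(p,p))
Give each quantifier a distinct variable: n↦y1, p↦y, p↦a.
  ((forall q. forall n. (~H(q,q) | C(n))) | (forall p. C(p))) & (exists y1. exists y. (~H(y1,y) & ~C(y1))) & (forall a. H(a,a))
Pull the quantifiers to the front (each side's bound variable is not free in the other side):
  forall q. forall n. forall p. exists y1. exists y. forall a. ((~H(q,q) | C(n) | C(p)) & ~H(y1,y) & ~C(y1) & H(a,a))
The prefix is forall q forall n forall p exists y1 exists y forall a: 4 universal, 2 existential.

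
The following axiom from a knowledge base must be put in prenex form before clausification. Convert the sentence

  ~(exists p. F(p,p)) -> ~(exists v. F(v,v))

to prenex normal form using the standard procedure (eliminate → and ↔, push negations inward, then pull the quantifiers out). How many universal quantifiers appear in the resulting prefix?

Eliminate → and ↔ using ¬ and ∨.
  ~~(exists p. F(p,p)) | ~(exists v. F(v,v))
Push ¬ through the quantifiers and connectives to reach negation normal form:
  (exists p. F(p,p)) | (forall v. ~F(v,v))
All bound variables are already distinct, so no renaming is needed.
Extract every quantifier outward, since the variables are now distinct and don't occur free across branches:
  exists p. forall v. (F(p,p) | ~F(v,v))
The prefix is exists p forall v: 1 universal, 1 existential.

1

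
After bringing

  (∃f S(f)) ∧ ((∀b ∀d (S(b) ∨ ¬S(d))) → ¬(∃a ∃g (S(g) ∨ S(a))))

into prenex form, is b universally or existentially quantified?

Eliminate → and ↔ using ¬ and ∨.
  (∃f S(f)) ∧ (¬(∀b ∀d (S(b) ∨ ¬S(d))) ∨ ¬(∃a ∃g (S(g) ∨ S(a))))
Push ¬ through the quantifiers and connectives to reach negation normal form:
  (∃f S(f)) ∧ ((∃b ∃d (¬S(b) ∧ S(d))) ∨ (∀a ∀g (¬S(g) ∧ ¬S(a))))
Pull the quantifiers to the front (each side's bound variable is not free in the other side):
  ∃f ∃b ∃d ∀a ∀g (S(f) ∧ (¬S(b) ∧ S(d) ∨ ¬S(g) ∧ ¬S(a)))
The quantifier ∀b sits under an odd number of negations (counting the antecedent side of each →), so it flips to ∃b.

existential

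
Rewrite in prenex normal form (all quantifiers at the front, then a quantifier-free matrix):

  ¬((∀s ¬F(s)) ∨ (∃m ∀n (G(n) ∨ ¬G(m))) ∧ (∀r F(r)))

Push ¬ through the quantifiers and connectives to reach negation normal form:
  (∃s F(s)) ∧ ((∀m ∃n (¬G(n) ∧ G(m))) ∨ (∃r ¬F(r)))
All bound variables are already distinct, so no renaming is needed.
Pull the quantifiers to the front (each side's bound variable is not free in the other side):
  ∃s ∀m ∃n ∃r (F(s) ∧ (¬G(n) ∧ G(m) ∨ ¬F(r)))

∃s ∀m ∃n ∃r (F(s) ∧ (¬G(n) ∧ G(m) ∨ ¬F(r)))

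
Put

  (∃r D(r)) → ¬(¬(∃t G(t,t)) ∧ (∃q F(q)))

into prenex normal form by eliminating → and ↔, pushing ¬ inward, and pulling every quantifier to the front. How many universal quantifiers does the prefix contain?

2

Rewrite implications/biconditionals: A → B as ¬A ∨ B.
  ¬(∃r D(r)) ∨ ¬(¬(∃t G(t,t)) ∧ (∃q F(q)))
Move each ¬ inward, flipping quantifiers it crosses:
  (∀r ¬D(r)) ∨ (∃t G(t,t)) ∨ (∀q ¬F(q))
All bound variables are already distinct, so no renaming is needed.
Pull the quantifiers to the front (each side's bound variable is not free in the other side):
  ∀r ∃t ∀q (¬D(r) ∨ G(t,t) ∨ ¬F(q))
The prefix is ∀r ∃t ∀q: 2 universal, 1 existential.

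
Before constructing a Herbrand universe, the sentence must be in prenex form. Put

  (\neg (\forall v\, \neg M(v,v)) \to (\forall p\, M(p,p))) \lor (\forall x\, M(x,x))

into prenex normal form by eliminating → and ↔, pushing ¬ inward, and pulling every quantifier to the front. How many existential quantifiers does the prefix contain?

0

Eliminate → and ↔ using ¬ and ∨.
  \neg \neg (\forall v\, \neg M(v,v)) \lor (\forall p\, M(p,p)) \lor (\forall x\, M(x,x))
Drive negations inward (¬∀x A ≡ ∃x ¬A, ¬∃x A ≡ ∀x ¬A, De Morgan for ∧/∨):
  (\forall v\, \neg M(v,v)) \lor (\forall p\, M(p,p)) \lor (\forall x\, M(x,x))
Pull the quantifiers to the front (each side's bound variable is not free in the other side):
  \forall v\, \forall p\, \forall x\, (\neg M(v,v) \lor M(p,p) \lor M(x,x))
The prefix is \forall v \forall p \forall x: 3 universal, 0 existential.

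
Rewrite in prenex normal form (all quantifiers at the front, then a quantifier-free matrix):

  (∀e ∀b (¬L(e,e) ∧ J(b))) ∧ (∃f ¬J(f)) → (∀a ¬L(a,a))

Eliminate → and ↔ using ¬ and ∨.
  ¬((∀e ∀b (¬L(e,e) ∧ J(b))) ∧ (∃f ¬J(f))) ∨ (∀a ¬L(a,a))
Push ¬ through the quantifiers and connectives to reach negation normal form:
  (∃e ∃b (L(e,e) ∨ ¬J(b))) ∨ (∀f J(f)) ∨ (∀a ¬L(a,a))
Pull the quantifiers to the front (each side's bound variable is not free in the other side):
  ∃e ∃b ∀f ∀a (L(e,e) ∨ ¬J(b) ∨ J(f) ∨ ¬L(a,a))

∃e ∃b ∀f ∀a (L(e,e) ∨ ¬J(b) ∨ J(f) ∨ ¬L(a,a))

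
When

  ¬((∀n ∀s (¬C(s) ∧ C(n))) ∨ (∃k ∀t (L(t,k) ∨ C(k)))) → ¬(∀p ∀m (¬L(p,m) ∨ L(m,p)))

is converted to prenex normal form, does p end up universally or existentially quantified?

existential

First replace A → B with ¬A ∨ B.
  ¬¬((∀n ∀s (¬C(s) ∧ C(n))) ∨ (∃k ∀t (L(t,k) ∨ C(k)))) ∨ ¬(∀p ∀m (¬L(p,m) ∨ L(m,p)))
Drive negations inward (¬∀x A ≡ ∃x ¬A, ¬∃x A ≡ ∀x ¬A, De Morgan for ∧/∨):
  (∀n ∀s (¬C(s) ∧ C(n))) ∨ (∃k ∀t (L(t,k) ∨ C(k))) ∨ (∃p ∃m (L(p,m) ∧ ¬L(m,p)))
Finally move all quantifiers to the prefix:
  ∀n ∀s ∃k ∀t ∃p ∃m (¬C(s) ∧ C(n) ∨ L(t,k) ∨ C(k) ∨ L(p,m) ∧ ¬L(m,p))
The quantifier ∀p sits under an odd number of negations (counting the antecedent side of each →), so it flips to ∃p.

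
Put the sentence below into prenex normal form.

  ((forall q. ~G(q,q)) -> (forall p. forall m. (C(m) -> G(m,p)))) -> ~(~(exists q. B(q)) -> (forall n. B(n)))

Eliminate → and ↔ using ¬ and ∨.
  ~(~(forall q. ~G(q,q)) | (forall p. forall m. (~C(m) | G(m,p)))) | ~(~~(exists q. B(q)) | (forall n. B(n)))
Push ¬ through the quantifiers and connectives to reach negation normal form:
  (forall q. ~G(q,q)) & (exists p. exists m. (C(m) & ~G(m,p))) | (forall q. ~B(q)) & (exists n. ~B(n))
Rename bound variables to avoid capture: q↦b.
  (forall q. ~G(q,q)) & (exists p. exists m. (C(m) & ~G(m,p))) | (forall b. ~B(b)) & (exists n. ~B(n))
Extract every quantifier outward, since the variables are now distinct and don't occur free across branches:
  forall q. exists p. exists m. forall b. exists n. (~G(q,q) & C(m) & ~G(m,p) | ~B(b) & ~B(n))

forall q. exists p. exists m. forall b. exists n. (~G(q,q) & C(m) & ~G(m,p) | ~B(b) & ~B(n))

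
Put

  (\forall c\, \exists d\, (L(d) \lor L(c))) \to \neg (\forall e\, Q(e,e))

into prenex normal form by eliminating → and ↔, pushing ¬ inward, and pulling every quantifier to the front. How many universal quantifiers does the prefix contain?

1

Eliminate → and ↔ using ¬ and ∨.
  \neg (\forall c\, \exists d\, (L(d) \lor L(c))) \lor \neg (\forall e\, Q(e,e))
Move each ¬ inward, flipping quantifiers it crosses:
  (\exists c\, \forall d\, (\neg L(d) \land \neg L(c))) \lor (\exists e\, \neg Q(e,e))
All bound variables are already distinct, so no renaming is needed.
Pull the quantifiers to the front (each side's bound variable is not free in the other side):
  \exists c\, \forall d\, \exists e\, (\neg L(d) \land \neg L(c) \lor \neg Q(e,e))
The prefix is \exists c \forall d \exists e: 1 universal, 2 existential.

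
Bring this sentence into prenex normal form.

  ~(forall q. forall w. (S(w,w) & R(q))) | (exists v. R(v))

Drive negations inward (¬∀x A ≡ ∃x ¬A, ¬∃x A ≡ ∀x ¬A, De Morgan for ∧/∨):
  (exists q. exists w. (~S(w,w) | ~R(q))) | (exists v. R(v))
Finally move all quantifiers to the prefix:
  exists q. exists w. exists v. (~S(w,w) | ~R(q) | R(v))

exists q. exists w. exists v. (~S(w,w) | ~R(q) | R(v))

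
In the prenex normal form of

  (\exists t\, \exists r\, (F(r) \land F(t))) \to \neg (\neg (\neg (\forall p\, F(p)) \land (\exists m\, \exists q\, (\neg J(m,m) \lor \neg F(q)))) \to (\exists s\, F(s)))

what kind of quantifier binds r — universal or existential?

universal

Eliminate → and ↔ using ¬ and ∨.
  \neg (\exists t\, \exists r\, (F(r) \land F(t))) \lor \neg (\neg \neg (\neg (\forall p\, F(p)) \land (\exists m\, \exists q\, (\neg J(m,m) \lor \neg F(q)))) \lor (\exists s\, F(s)))
Move each ¬ inward, flipping quantifiers it crosses:
  (\forall t\, \forall r\, (\neg F(r) \lor \neg F(t))) \lor ((\forall p\, F(p)) \lor (\forall m\, \forall q\, (J(m,m) \land F(q)))) \land (\forall s\, \neg F(s))
Finally move all quantifiers to the prefix:
  \forall t\, \forall r\, \forall p\, \forall m\, \forall q\, \forall s\, (\neg F(r) \lor \neg F(t) \lor (F(p) \lor J(m,m) \land F(q)) \land \neg F(s))
The quantifier \exists r sits under an odd number of negations (counting the antecedent side of each →), so it flips to \forall r.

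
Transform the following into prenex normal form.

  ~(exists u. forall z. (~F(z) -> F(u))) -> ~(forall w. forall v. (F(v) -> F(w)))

exists u. forall z. exists w. exists v. (F(z) | F(u) | F(v) & ~F(w))

First replace A → B with ¬A ∨ B.
  ~~(exists u. forall z. (~~F(z) | F(u))) | ~(forall w. forall v. (~F(v) | F(w)))
Drive negations inward (¬∀x A ≡ ∃x ¬A, ¬∃x A ≡ ∀x ¬A, De Morgan for ∧/∨):
  (exists u. forall z. (F(z) | F(u))) | (exists w. exists v. (F(v) & ~F(w)))
All bound variables are already distinct, so no renaming is needed.
Pull the quantifiers to the front (each side's bound variable is not free in the other side):
  exists u. forall z. exists w. exists v. (F(z) | F(u) | F(v) & ~F(w))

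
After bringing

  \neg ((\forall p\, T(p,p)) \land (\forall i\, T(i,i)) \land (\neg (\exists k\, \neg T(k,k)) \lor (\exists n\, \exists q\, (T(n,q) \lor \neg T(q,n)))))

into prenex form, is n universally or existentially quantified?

Move each ¬ inward, flipping quantifiers it crosses:
  (\exists p\, \neg T(p,p)) \lor (\exists i\, \neg T(i,i)) \lor (\exists k\, \neg T(k,k)) \land (\forall n\, \forall q\, (\neg T(n,q) \land T(q,n)))
All bound variables are already distinct, so no renaming is needed.
Extract every quantifier outward, since the variables are now distinct and don't occur free across branches:
  \exists p\, \exists i\, \exists k\, \forall n\, \forall q\, (\neg T(p,p) \lor \neg T(i,i) \lor \neg T(k,k) \land \neg T(n,q) \land T(q,n))
The quantifier \exists n sits under an odd number of negations, so it flips to \forall n.

universal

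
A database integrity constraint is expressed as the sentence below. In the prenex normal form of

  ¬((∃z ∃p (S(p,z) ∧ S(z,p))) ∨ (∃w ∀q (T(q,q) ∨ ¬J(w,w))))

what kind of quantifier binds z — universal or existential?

Drive negations inward (¬∀x A ≡ ∃x ¬A, ¬∃x A ≡ ∀x ¬A, De Morgan for ∧/∨):
  (∀z ∀p (¬S(p,z) ∨ ¬S(z,p))) ∧ (∀w ∃q (¬T(q,q) ∧ J(w,w)))
All bound variables are already distinct, so no renaming is needed.
Pull the quantifiers to the front (each side's bound variable is not free in the other side):
  ∀z ∀p ∀w ∃q ((¬S(p,z) ∨ ¬S(z,p)) ∧ ¬T(q,q) ∧ J(w,w))
The quantifier ∃z sits under an odd number of negations, so it flips to ∀z.

universal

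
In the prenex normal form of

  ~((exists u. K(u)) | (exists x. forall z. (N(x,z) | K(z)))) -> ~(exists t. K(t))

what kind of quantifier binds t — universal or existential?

Eliminate → and ↔ using ¬ and ∨.
  ~~((exists u. K(u)) | (exists x. forall z. (N(x,z) | K(z)))) | ~(exists t. K(t))
Drive negations inward (¬∀x A ≡ ∃x ¬A, ¬∃x A ≡ ∀x ¬A, De Morgan for ∧/∨):
  (exists u. K(u)) | (exists x. forall z. (N(x,z) | K(z))) | (forall t. ~K(t))
All bound variables are already distinct, so no renaming is needed.
Finally move all quantifiers to the prefix:
  exists u. exists x. forall z. forall t. (K(u) | N(x,z) | K(z) | ~K(t))
The quantifier exists t sits under an odd number of negations (counting the antecedent side of each →), so it flips to forall t.

universal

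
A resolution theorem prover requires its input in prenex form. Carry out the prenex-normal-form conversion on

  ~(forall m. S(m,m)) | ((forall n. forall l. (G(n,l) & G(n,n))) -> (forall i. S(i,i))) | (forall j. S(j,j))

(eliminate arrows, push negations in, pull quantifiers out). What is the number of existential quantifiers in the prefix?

3

First replace A → B with ¬A ∨ B.
  ~(forall m. S(m,m)) | ~(forall n. forall l. (G(n,l) & G(n,n))) | (forall i. S(i,i)) | (forall j. S(j,j))
Push ¬ through the quantifiers and connectives to reach negation normal form:
  (exists m. ~S(m,m)) | (exists n. exists l. (~G(n,l) | ~G(n,n))) | (forall i. S(i,i)) | (forall j. S(j,j))
Pull the quantifiers to the front (each side's bound variable is not free in the other side):
  exists m. exists n. exists l. forall i. forall j. (~S(m,m) | ~G(n,l) | ~G(n,n) | S(i,i) | S(j,j))
The prefix is exists m exists n exists l forall i forall j: 2 universal, 3 existential.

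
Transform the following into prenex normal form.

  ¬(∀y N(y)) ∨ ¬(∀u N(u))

Push ¬ through the quantifiers and connectives to reach negation normal form:
  (∃y ¬N(y)) ∨ (∃u ¬N(u))
All bound variables are already distinct, so no renaming is needed.
Finally move all quantifiers to the prefix:
  ∃y ∃u (¬N(y) ∨ ¬N(u))

∃y ∃u (¬N(y) ∨ ¬N(u))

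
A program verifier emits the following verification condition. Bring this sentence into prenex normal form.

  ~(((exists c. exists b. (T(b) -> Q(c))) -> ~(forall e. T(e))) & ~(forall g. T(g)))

exists c. exists b. forall e. forall g. ((~T(b) | Q(c)) & T(e) | T(g))

Rewrite implications/biconditionals: A → B as ¬A ∨ B.
  ~((~(exists c. exists b. (~T(b) | Q(c))) | ~(forall e. T(e))) & ~(forall g. T(g)))
Move each ¬ inward, flipping quantifiers it crosses:
  (exists c. exists b. (~T(b) | Q(c))) & (forall e. T(e)) | (forall g. T(g))
Extract every quantifier outward, since the variables are now distinct and don't occur free across branches:
  exists c. exists b. forall e. forall g. ((~T(b) | Q(c)) & T(e) | T(g))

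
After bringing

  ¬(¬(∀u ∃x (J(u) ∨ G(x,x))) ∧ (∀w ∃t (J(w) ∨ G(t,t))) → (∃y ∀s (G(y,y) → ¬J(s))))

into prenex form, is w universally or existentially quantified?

Rewrite implications/biconditionals: A → B as ¬A ∨ B.
  ¬(¬(¬(∀u ∃x (J(u) ∨ G(x,x))) ∧ (∀w ∃t (J(w) ∨ G(t,t)))) ∨ (∃y ∀s (¬G(y,y) ∨ ¬J(s))))
Move each ¬ inward, flipping quantifiers it crosses:
  (∃u ∀x (¬J(u) ∧ ¬G(x,x))) ∧ (∀w ∃t (J(w) ∨ G(t,t))) ∧ (∀y ∃s (G(y,y) ∧ J(s)))
Finally move all quantifiers to the prefix:
  ∃u ∀x ∀w ∃t ∀y ∃s (¬J(u) ∧ ¬G(x,x) ∧ (J(w) ∨ G(t,t)) ∧ G(y,y) ∧ J(s))
The quantifier ∀w sits under an even number of negations (counting the antecedent side of each →), so it remains universal.

universal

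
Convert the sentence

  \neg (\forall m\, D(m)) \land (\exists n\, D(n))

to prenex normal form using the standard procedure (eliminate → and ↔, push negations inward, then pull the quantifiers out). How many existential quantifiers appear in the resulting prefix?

Drive negations inward (¬∀x A ≡ ∃x ¬A, ¬∃x A ≡ ∀x ¬A, De Morgan for ∧/∨):
  (\exists m\, \neg D(m)) \land (\exists n\, D(n))
Extract every quantifier outward, since the variables are now distinct and don't occur free across branches:
  \exists m\, \exists n\, (\neg D(m) \land D(n))
The prefix is \exists m \exists n: 0 universal, 2 existential.

2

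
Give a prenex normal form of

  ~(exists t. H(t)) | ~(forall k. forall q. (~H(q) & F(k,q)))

Push ¬ through the quantifiers and connectives to reach negation normal form:
  (forall t. ~H(t)) | (exists k. exists q. (H(q) | ~F(k,q)))
All bound variables are already distinct, so no renaming is needed.
Pull the quantifiers to the front (each side's bound variable is not free in the other side):
  forall t. exists k. exists q. (~H(t) | H(q) | ~F(k,q))

forall t. exists k. exists q. (~H(t) | H(q) | ~F(k,q))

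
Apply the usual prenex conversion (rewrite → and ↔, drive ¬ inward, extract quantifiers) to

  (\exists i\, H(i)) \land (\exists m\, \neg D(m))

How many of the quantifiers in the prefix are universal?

0

All bound variables are already distinct, so no renaming is needed.
Extract every quantifier outward, since the variables are now distinct and don't occur free across branches:
  \exists i\, \exists m\, (H(i) \land \neg D(m))
The prefix is \exists i \exists m: 0 universal, 2 existential.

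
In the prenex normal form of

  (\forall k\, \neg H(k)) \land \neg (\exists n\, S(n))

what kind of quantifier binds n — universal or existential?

universal

Move each ¬ inward, flipping quantifiers it crosses:
  (\forall k\, \neg H(k)) \land (\forall n\, \neg S(n))
All bound variables are already distinct, so no renaming is needed.
Finally move all quantifiers to the prefix:
  \forall k\, \forall n\, (\neg H(k) \land \neg S(n))
The quantifier \exists n sits under an odd number of negations, so it flips to \forall n.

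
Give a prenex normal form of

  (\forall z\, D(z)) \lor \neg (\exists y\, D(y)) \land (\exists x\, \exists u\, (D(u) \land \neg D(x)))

Move each ¬ inward, flipping quantifiers it crosses:
  (\forall z\, D(z)) \lor (\forall y\, \neg D(y)) \land (\exists x\, \exists u\, (D(u) \land \neg D(x)))
All bound variables are already distinct, so no renaming is needed.
Extract every quantifier outward, since the variables are now distinct and don't occur free across branches:
  \forall z\, \forall y\, \exists x\, \exists u\, (D(z) \lor \neg D(y) \land D(u) \land \neg D(x))

\forall z\, \forall y\, \exists x\, \exists u\, (D(z) \lor \neg D(y) \land D(u) \land \neg D(x))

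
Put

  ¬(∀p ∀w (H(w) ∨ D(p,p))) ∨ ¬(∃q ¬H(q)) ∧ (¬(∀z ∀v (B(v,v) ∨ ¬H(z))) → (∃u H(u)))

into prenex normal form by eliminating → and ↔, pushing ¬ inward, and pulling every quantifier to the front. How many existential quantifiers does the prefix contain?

Eliminate → and ↔ using ¬ and ∨.
  ¬(∀p ∀w (H(w) ∨ D(p,p))) ∨ ¬(∃q ¬H(q)) ∧ (¬¬(∀z ∀v (B(v,v) ∨ ¬H(z))) ∨ (∃u H(u)))
Drive negations inward (¬∀x A ≡ ∃x ¬A, ¬∃x A ≡ ∀x ¬A, De Morgan for ∧/∨):
  (∃p ∃w (¬H(w) ∧ ¬D(p,p))) ∨ (∀q H(q)) ∧ ((∀z ∀v (B(v,v) ∨ ¬H(z))) ∨ (∃u H(u)))
Finally move all quantifiers to the prefix:
  ∃p ∃w ∀q ∀z ∀v ∃u (¬H(w) ∧ ¬D(p,p) ∨ H(q) ∧ (B(v,v) ∨ ¬H(z) ∨ H(u)))
The prefix is ∃p ∃w ∀q ∀z ∀v ∃u: 3 universal, 3 existential.

3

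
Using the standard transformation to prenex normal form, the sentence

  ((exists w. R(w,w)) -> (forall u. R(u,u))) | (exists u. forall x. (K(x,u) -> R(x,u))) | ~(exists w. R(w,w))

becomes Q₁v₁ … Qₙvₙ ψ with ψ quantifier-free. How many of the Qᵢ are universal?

4

Rewrite implications/biconditionals: A → B as ¬A ∨ B.
  ~(exists w. R(w,w)) | (forall u. R(u,u)) | (exists u. forall x. (~K(x,u) | R(x,u))) | ~(exists w. R(w,w))
Push ¬ through the quantifiers and connectives to reach negation normal form:
  (forall w. ~R(w,w)) | (forall u. R(u,u)) | (exists u. forall x. (~K(x,u) | R(x,u))) | (forall w. ~R(w,w))
Rename bound variables to avoid capture: u↦s, w↦r.
  (forall w. ~R(w,w)) | (forall u. R(u,u)) | (exists s. forall x. (~K(x,s) | R(x,s))) | (forall r. ~R(r,r))
Finally move all quantifiers to the prefix:
  forall w. forall u. exists s. forall x. forall r. (~R(w,w) | R(u,u) | ~K(x,s) | R(x,s) | ~R(r,r))
The prefix is forall w forall u exists s forall x forall r: 4 universal, 1 existential.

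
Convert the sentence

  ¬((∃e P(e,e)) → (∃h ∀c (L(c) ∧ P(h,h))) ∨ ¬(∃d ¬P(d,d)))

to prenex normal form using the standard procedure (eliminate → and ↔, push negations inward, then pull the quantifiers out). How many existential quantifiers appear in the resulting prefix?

3

First replace A → B with ¬A ∨ B.
  ¬(¬(∃e P(e,e)) ∨ (∃h ∀c (L(c) ∧ P(h,h))) ∨ ¬(∃d ¬P(d,d)))
Move each ¬ inward, flipping quantifiers it crosses:
  (∃e P(e,e)) ∧ (∀h ∃c (¬L(c) ∨ ¬P(h,h))) ∧ (∃d ¬P(d,d))
All bound variables are already distinct, so no renaming is needed.
Pull the quantifiers to the front (each side's bound variable is not free in the other side):
  ∃e ∀h ∃c ∃d (P(e,e) ∧ (¬L(c) ∨ ¬P(h,h)) ∧ ¬P(d,d))
The prefix is ∃e ∀h ∃c ∃d: 1 universal, 3 existential.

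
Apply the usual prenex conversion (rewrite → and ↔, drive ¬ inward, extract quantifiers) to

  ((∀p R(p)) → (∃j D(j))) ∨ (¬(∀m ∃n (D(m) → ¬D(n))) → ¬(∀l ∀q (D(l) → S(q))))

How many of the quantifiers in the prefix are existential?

5

First replace A → B with ¬A ∨ B.
  ¬(∀p R(p)) ∨ (∃j D(j)) ∨ ¬¬(∀m ∃n (¬D(m) ∨ ¬D(n))) ∨ ¬(∀l ∀q (¬D(l) ∨ S(q)))
Drive negations inward (¬∀x A ≡ ∃x ¬A, ¬∃x A ≡ ∀x ¬A, De Morgan for ∧/∨):
  (∃p ¬R(p)) ∨ (∃j D(j)) ∨ (∀m ∃n (¬D(m) ∨ ¬D(n))) ∨ (∃l ∃q (D(l) ∧ ¬S(q)))
All bound variables are already distinct, so no renaming is needed.
Extract every quantifier outward, since the variables are now distinct and don't occur free across branches:
  ∃p ∃j ∀m ∃n ∃l ∃q (¬R(p) ∨ D(j) ∨ ¬D(m) ∨ ¬D(n) ∨ D(l) ∧ ¬S(q))
The prefix is ∃p ∃j ∀m ∃n ∃l ∃q: 1 universal, 5 existential.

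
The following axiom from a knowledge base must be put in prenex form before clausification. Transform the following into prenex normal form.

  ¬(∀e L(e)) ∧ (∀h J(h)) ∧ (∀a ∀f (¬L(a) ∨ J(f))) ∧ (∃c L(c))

∃e ∀h ∀a ∀f ∃c (¬L(e) ∧ J(h) ∧ (¬L(a) ∨ J(f)) ∧ L(c))

Push ¬ through the quantifiers and connectives to reach negation normal form:
  (∃e ¬L(e)) ∧ (∀h J(h)) ∧ (∀a ∀f (¬L(a) ∨ J(f))) ∧ (∃c L(c))
All bound variables are already distinct, so no renaming is needed.
Finally move all quantifiers to the prefix:
  ∃e ∀h ∀a ∀f ∃c (¬L(e) ∧ J(h) ∧ (¬L(a) ∨ J(f)) ∧ L(c))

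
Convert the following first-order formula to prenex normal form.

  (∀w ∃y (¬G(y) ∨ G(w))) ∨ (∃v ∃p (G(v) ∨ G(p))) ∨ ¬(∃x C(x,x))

∀w ∃y ∃v ∃p ∀x (¬G(y) ∨ G(w) ∨ G(v) ∨ G(p) ∨ ¬C(x,x))

Push ¬ through the quantifiers and connectives to reach negation normal form:
  (∀w ∃y (¬G(y) ∨ G(w))) ∨ (∃v ∃p (G(v) ∨ G(p))) ∨ (∀x ¬C(x,x))
All bound variables are already distinct, so no renaming is needed.
Finally move all quantifiers to the prefix:
  ∀w ∃y ∃v ∃p ∀x (¬G(y) ∨ G(w) ∨ G(v) ∨ G(p) ∨ ¬C(x,x))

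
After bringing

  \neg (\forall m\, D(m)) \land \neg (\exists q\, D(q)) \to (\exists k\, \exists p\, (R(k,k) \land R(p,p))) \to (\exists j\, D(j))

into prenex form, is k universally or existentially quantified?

Rewrite implications/biconditionals: A → B as ¬A ∨ B.
  \neg (\neg (\forall m\, D(m)) \land \neg (\exists q\, D(q))) \lor \neg (\exists k\, \exists p\, (R(k,k) \land R(p,p))) \lor (\exists j\, D(j))
Move each ¬ inward, flipping quantifiers it crosses:
  (\forall m\, D(m)) \lor (\exists q\, D(q)) \lor (\forall k\, \forall p\, (\neg R(k,k) \lor \neg R(p,p))) \lor (\exists j\, D(j))
All bound variables are already distinct, so no renaming is needed.
Extract every quantifier outward, since the variables are now distinct and don't occur free across branches:
  \forall m\, \exists q\, \forall k\, \forall p\, \exists j\, (D(m) \lor D(q) \lor \neg R(k,k) \lor \neg R(p,p) \lor D(j))
The quantifier \exists k sits under an odd number of negations (counting the antecedent side of each →), so it flips to \forall k.

universal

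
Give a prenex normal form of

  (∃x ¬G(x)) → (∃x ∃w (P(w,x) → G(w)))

∀x ∃s ∃w (G(x) ∨ ¬P(w,s) ∨ G(w))

Eliminate → and ↔ using ¬ and ∨.
  ¬(∃x ¬G(x)) ∨ (∃x ∃w (¬P(w,x) ∨ G(w)))
Move each ¬ inward, flipping quantifiers it crosses:
  (∀x G(x)) ∨ (∃x ∃w (¬P(w,x) ∨ G(w)))
Give each quantifier a distinct variable: x↦s.
  (∀x G(x)) ∨ (∃s ∃w (¬P(w,s) ∨ G(w)))
Finally move all quantifiers to the prefix:
  ∀x ∃s ∃w (G(x) ∨ ¬P(w,s) ∨ G(w))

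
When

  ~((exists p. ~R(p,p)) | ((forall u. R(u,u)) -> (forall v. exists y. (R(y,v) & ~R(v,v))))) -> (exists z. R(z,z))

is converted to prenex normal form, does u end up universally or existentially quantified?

existential

Eliminate → and ↔ using ¬ and ∨.
  ~~((exists p. ~R(p,p)) | ~(forall u. R(u,u)) | (forall v. exists y. (R(y,v) & ~R(v,v)))) | (exists z. R(z,z))
Move each ¬ inward, flipping quantifiers it crosses:
  (exists p. ~R(p,p)) | (exists u. ~R(u,u)) | (forall v. exists y. (R(y,v) & ~R(v,v))) | (exists z. R(z,z))
Extract every quantifier outward, since the variables are now distinct and don't occur free across branches:
  exists p. exists u. forall v. exists y. exists z. (~R(p,p) | ~R(u,u) | R(y,v) & ~R(v,v) | R(z,z))
The quantifier forall u sits under an odd number of negations (counting the antecedent side of each →), so it flips to exists u.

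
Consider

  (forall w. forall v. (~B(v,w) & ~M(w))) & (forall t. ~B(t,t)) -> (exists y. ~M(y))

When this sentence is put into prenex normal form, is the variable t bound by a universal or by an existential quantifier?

existential

Rewrite implications/biconditionals: A → B as ¬A ∨ B.
  ~((forall w. forall v. (~B(v,w) & ~M(w))) & (forall t. ~B(t,t))) | (exists y. ~M(y))
Drive negations inward (¬∀x A ≡ ∃x ¬A, ¬∃x A ≡ ∀x ¬A, De Morgan for ∧/∨):
  (exists w. exists v. (B(v,w) | M(w))) | (exists t. B(t,t)) | (exists y. ~M(y))
All bound variables are already distinct, so no renaming is needed.
Finally move all quantifiers to the prefix:
  exists w. exists v. exists t. exists y. (B(v,w) | M(w) | B(t,t) | ~M(y))
The quantifier forall t sits under an odd number of negations (counting the antecedent side of each →), so it flips to exists t.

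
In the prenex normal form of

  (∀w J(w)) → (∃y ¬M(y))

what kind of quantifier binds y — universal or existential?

Rewrite implications/biconditionals: A → B as ¬A ∨ B.
  ¬(∀w J(w)) ∨ (∃y ¬M(y))
Push ¬ through the quantifiers and connectives to reach negation normal form:
  (∃w ¬J(w)) ∨ (∃y ¬M(y))
All bound variables are already distinct, so no renaming is needed.
Extract every quantifier outward, since the variables are now distinct and don't occur free across branches:
  ∃w ∃y (¬J(w) ∨ ¬M(y))
The quantifier ∃y sits under an even number of negations (counting the antecedent side of each →), so it remains existential.

existential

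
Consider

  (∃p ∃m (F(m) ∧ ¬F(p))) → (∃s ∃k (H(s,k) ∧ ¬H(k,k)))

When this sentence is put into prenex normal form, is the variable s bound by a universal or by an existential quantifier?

Eliminate → and ↔ using ¬ and ∨.
  ¬(∃p ∃m (F(m) ∧ ¬F(p))) ∨ (∃s ∃k (H(s,k) ∧ ¬H(k,k)))
Move each ¬ inward, flipping quantifiers it crosses:
  (∀p ∀m (¬F(m) ∨ F(p))) ∨ (∃s ∃k (H(s,k) ∧ ¬H(k,k)))
All bound variables are already distinct, so no renaming is needed.
Extract every quantifier outward, since the variables are now distinct and don't occur free across branches:
  ∀p ∀m ∃s ∃k (¬F(m) ∨ F(p) ∨ H(s,k) ∧ ¬H(k,k))
The quantifier ∃s sits under an even number of negations (counting the antecedent side of each →), so it remains existential.

existential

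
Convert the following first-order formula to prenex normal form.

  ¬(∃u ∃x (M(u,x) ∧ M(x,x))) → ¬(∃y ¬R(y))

Eliminate → and ↔ using ¬ and ∨.
  ¬¬(∃u ∃x (M(u,x) ∧ M(x,x))) ∨ ¬(∃y ¬R(y))
Push ¬ through the quantifiers and connectives to reach negation normal form:
  (∃u ∃x (M(u,x) ∧ M(x,x))) ∨ (∀y R(y))
All bound variables are already distinct, so no renaming is needed.
Finally move all quantifiers to the prefix:
  ∃u ∃x ∀y (M(u,x) ∧ M(x,x) ∨ R(y))

∃u ∃x ∀y (M(u,x) ∧ M(x,x) ∨ R(y))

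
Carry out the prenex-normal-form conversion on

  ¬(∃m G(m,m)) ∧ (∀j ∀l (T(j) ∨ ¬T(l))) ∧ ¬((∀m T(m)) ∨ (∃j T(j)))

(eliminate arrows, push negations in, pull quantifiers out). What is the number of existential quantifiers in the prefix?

Push ¬ through the quantifiers and connectives to reach negation normal form:
  (∀m ¬G(m,m)) ∧ (∀j ∀l (T(j) ∨ ¬T(l))) ∧ (∃m ¬T(m)) ∧ (∀j ¬T(j))
Rename bound variables to avoid capture: m↦w, j↦b.
  (∀m ¬G(m,m)) ∧ (∀j ∀l (T(j) ∨ ¬T(l))) ∧ (∃w ¬T(w)) ∧ (∀b ¬T(b))
Extract every quantifier outward, since the variables are now distinct and don't occur free across branches:
  ∀m ∀j ∀l ∃w ∀b (¬G(m,m) ∧ (T(j) ∨ ¬T(l)) ∧ ¬T(w) ∧ ¬T(b))
The prefix is ∀m ∀j ∀l ∃w ∀b: 4 universal, 1 existential.

1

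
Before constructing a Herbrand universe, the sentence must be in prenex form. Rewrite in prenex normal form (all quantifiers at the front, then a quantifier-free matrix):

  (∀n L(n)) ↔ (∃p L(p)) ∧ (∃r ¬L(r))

∃n ∃p ∃r ∀c ∀u ∀x ((¬L(n) ∨ L(p) ∧ ¬L(r)) ∧ (¬L(c) ∨ L(u) ∨ L(x)))

First replace A → B with ¬A ∨ B; A ↔ B as (¬A ∨ B) ∧ (¬B ∨ A).
  (¬(∀n L(n)) ∨ (∃p L(p)) ∧ (∃r ¬L(r))) ∧ (¬((∃p L(p)) ∧ (∃r ¬L(r))) ∨ (∀n L(n)))
Drive negations inward (¬∀x A ≡ ∃x ¬A, ¬∃x A ≡ ∀x ¬A, De Morgan for ∧/∨):
  ((∃n ¬L(n)) ∨ (∃p L(p)) ∧ (∃r ¬L(r))) ∧ ((∀p ¬L(p)) ∨ (∀r L(r)) ∨ (∀n L(n)))
Give each quantifier a distinct variable: p↦c, r↦u, n↦x.
  ((∃n ¬L(n)) ∨ (∃p L(p)) ∧ (∃r ¬L(r))) ∧ ((∀c ¬L(c)) ∨ (∀u L(u)) ∨ (∀x L(x)))
Finally move all quantifiers to the prefix:
  ∃n ∃p ∃r ∀c ∀u ∀x ((¬L(n) ∨ L(p) ∧ ¬L(r)) ∧ (¬L(c) ∨ L(u) ∨ L(x)))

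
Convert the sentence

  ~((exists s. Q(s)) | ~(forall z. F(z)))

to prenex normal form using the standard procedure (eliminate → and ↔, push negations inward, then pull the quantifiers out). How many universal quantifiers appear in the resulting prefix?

2

Drive negations inward (¬∀x A ≡ ∃x ¬A, ¬∃x A ≡ ∀x ¬A, De Morgan for ∧/∨):
  (forall s. ~Q(s)) & (forall z. F(z))
All bound variables are already distinct, so no renaming is needed.
Pull the quantifiers to the front (each side's bound variable is not free in the other side):
  forall s. forall z. (~Q(s) & F(z))
The prefix is forall s forall z: 2 universal, 0 existential.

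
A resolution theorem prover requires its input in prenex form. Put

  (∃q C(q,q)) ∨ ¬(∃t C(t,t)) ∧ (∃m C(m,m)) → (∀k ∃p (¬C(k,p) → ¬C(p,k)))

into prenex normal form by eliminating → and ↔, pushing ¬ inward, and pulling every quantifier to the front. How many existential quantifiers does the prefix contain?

2

Eliminate → and ↔ using ¬ and ∨.
  ¬((∃q C(q,q)) ∨ ¬(∃t C(t,t)) ∧ (∃m C(m,m))) ∨ (∀k ∃p (¬¬C(k,p) ∨ ¬C(p,k)))
Drive negations inward (¬∀x A ≡ ∃x ¬A, ¬∃x A ≡ ∀x ¬A, De Morgan for ∧/∨):
  (∀q ¬C(q,q)) ∧ ((∃t C(t,t)) ∨ (∀m ¬C(m,m))) ∨ (∀k ∃p (C(k,p) ∨ ¬C(p,k)))
All bound variables are already distinct, so no renaming is needed.
Pull the quantifiers to the front (each side's bound variable is not free in the other side):
  ∀q ∃t ∀m ∀k ∃p (¬C(q,q) ∧ (C(t,t) ∨ ¬C(m,m)) ∨ C(k,p) ∨ ¬C(p,k))
The prefix is ∀q ∃t ∀m ∀k ∃p: 3 universal, 2 existential.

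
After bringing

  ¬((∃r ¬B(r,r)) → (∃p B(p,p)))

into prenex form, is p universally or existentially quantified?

First replace A → B with ¬A ∨ B.
  ¬(¬(∃r ¬B(r,r)) ∨ (∃p B(p,p)))
Move each ¬ inward, flipping quantifiers it crosses:
  (∃r ¬B(r,r)) ∧ (∀p ¬B(p,p))
All bound variables are already distinct, so no renaming is needed.
Extract every quantifier outward, since the variables are now distinct and don't occur free across branches:
  ∃r ∀p (¬B(r,r) ∧ ¬B(p,p))
The quantifier ∃p sits under an odd number of negations (counting the antecedent side of each →), so it flips to ∀p.

universal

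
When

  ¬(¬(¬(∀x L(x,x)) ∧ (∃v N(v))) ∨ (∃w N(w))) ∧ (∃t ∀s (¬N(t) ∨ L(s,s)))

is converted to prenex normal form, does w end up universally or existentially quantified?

universal

Push ¬ through the quantifiers and connectives to reach negation normal form:
  (∃x ¬L(x,x)) ∧ (∃v N(v)) ∧ (∀w ¬N(w)) ∧ (∃t ∀s (¬N(t) ∨ L(s,s)))
Finally move all quantifiers to the prefix:
  ∃x ∃v ∀w ∃t ∀s (¬L(x,x) ∧ N(v) ∧ ¬N(w) ∧ (¬N(t) ∨ L(s,s)))
The quantifier ∃w sits under an odd number of negations, so it flips to ∀w.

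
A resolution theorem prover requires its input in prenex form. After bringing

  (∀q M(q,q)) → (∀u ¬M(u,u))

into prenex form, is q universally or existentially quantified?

existential

First replace A → B with ¬A ∨ B.
  ¬(∀q M(q,q)) ∨ (∀u ¬M(u,u))
Drive negations inward (¬∀x A ≡ ∃x ¬A, ¬∃x A ≡ ∀x ¬A, De Morgan for ∧/∨):
  (∃q ¬M(q,q)) ∨ (∀u ¬M(u,u))
Pull the quantifiers to the front (each side's bound variable is not free in the other side):
  ∃q ∀u (¬M(q,q) ∨ ¬M(u,u))
The quantifier ∀q sits under an odd number of negations (counting the antecedent side of each →), so it flips to ∃q.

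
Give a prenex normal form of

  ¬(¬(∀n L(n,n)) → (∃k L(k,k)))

Rewrite implications/biconditionals: A → B as ¬A ∨ B.
  ¬(¬¬(∀n L(n,n)) ∨ (∃k L(k,k)))
Move each ¬ inward, flipping quantifiers it crosses:
  (∃n ¬L(n,n)) ∧ (∀k ¬L(k,k))
Extract every quantifier outward, since the variables are now distinct and don't occur free across branches:
  ∃n ∀k (¬L(n,n) ∧ ¬L(k,k))

∃n ∀k (¬L(n,n) ∧ ¬L(k,k))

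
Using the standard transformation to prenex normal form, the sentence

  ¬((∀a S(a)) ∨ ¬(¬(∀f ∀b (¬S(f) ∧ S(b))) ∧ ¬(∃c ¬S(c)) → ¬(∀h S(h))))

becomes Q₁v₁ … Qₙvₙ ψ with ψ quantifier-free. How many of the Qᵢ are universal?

2

Eliminate → and ↔ using ¬ and ∨.
  ¬((∀a S(a)) ∨ ¬(¬(¬(∀f ∀b (¬S(f) ∧ S(b))) ∧ ¬(∃c ¬S(c))) ∨ ¬(∀h S(h))))
Push ¬ through the quantifiers and connectives to reach negation normal form:
  (∃a ¬S(a)) ∧ ((∀f ∀b (¬S(f) ∧ S(b))) ∨ (∃c ¬S(c)) ∨ (∃h ¬S(h)))
All bound variables are already distinct, so no renaming is needed.
Finally move all quantifiers to the prefix:
  ∃a ∀f ∀b ∃c ∃h (¬S(a) ∧ (¬S(f) ∧ S(b) ∨ ¬S(c) ∨ ¬S(h)))
The prefix is ∃a ∀f ∀b ∃c ∃h: 2 universal, 3 existential.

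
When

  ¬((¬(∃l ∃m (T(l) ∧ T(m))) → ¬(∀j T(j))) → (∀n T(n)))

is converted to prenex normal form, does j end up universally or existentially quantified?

First replace A → B with ¬A ∨ B.
  ¬(¬(¬¬(∃l ∃m (T(l) ∧ T(m))) ∨ ¬(∀j T(j))) ∨ (∀n T(n)))
Push ¬ through the quantifiers and connectives to reach negation normal form:
  ((∃l ∃m (T(l) ∧ T(m))) ∨ (∃j ¬T(j))) ∧ (∃n ¬T(n))
Pull the quantifiers to the front (each side's bound variable is not free in the other side):
  ∃l ∃m ∃j ∃n ((T(l) ∧ T(m) ∨ ¬T(j)) ∧ ¬T(n))
The quantifier ∀j sits under an odd number of negations (counting the antecedent side of each →), so it flips to ∃j.

existential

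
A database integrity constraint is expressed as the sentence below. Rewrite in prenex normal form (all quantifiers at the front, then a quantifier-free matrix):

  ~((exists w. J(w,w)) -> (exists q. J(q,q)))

exists w. forall q. (J(w,w) & ~J(q,q))

Rewrite implications/biconditionals: A → B as ¬A ∨ B.
  ~(~(exists w. J(w,w)) | (exists q. J(q,q)))
Move each ¬ inward, flipping quantifiers it crosses:
  (exists w. J(w,w)) & (forall q. ~J(q,q))
Pull the quantifiers to the front (each side's bound variable is not free in the other side):
  exists w. forall q. (J(w,w) & ~J(q,q))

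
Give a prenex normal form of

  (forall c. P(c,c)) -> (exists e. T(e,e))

exists c. exists e. (~P(c,c) | T(e,e))

First replace A → B with ¬A ∨ B.
  ~(forall c. P(c,c)) | (exists e. T(e,e))
Move each ¬ inward, flipping quantifiers it crosses:
  (exists c. ~P(c,c)) | (exists e. T(e,e))
All bound variables are already distinct, so no renaming is needed.
Finally move all quantifiers to the prefix:
  exists c. exists e. (~P(c,c) | T(e,e))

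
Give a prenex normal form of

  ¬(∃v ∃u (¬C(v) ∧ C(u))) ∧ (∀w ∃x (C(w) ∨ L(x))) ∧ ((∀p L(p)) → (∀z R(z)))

First replace A → B with ¬A ∨ B.
  ¬(∃v ∃u (¬C(v) ∧ C(u))) ∧ (∀w ∃x (C(w) ∨ L(x))) ∧ (¬(∀p L(p)) ∨ (∀z R(z)))
Move each ¬ inward, flipping quantifiers it crosses:
  (∀v ∀u (C(v) ∨ ¬C(u))) ∧ (∀w ∃x (C(w) ∨ L(x))) ∧ ((∃p ¬L(p)) ∨ (∀z R(z)))
All bound variables are already distinct, so no renaming is needed.
Extract every quantifier outward, since the variables are now distinct and don't occur free across branches:
  ∀v ∀u ∀w ∃x ∃p ∀z ((C(v) ∨ ¬C(u)) ∧ (C(w) ∨ L(x)) ∧ (¬L(p) ∨ R(z)))

∀v ∀u ∀w ∃x ∃p ∀z ((C(v) ∨ ¬C(u)) ∧ (C(w) ∨ L(x)) ∧ (¬L(p) ∨ R(z)))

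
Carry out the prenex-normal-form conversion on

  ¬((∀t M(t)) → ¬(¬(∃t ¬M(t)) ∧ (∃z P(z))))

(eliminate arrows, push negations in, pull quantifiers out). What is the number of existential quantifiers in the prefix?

1

First replace A → B with ¬A ∨ B.
  ¬(¬(∀t M(t)) ∨ ¬(¬(∃t ¬M(t)) ∧ (∃z P(z))))
Drive negations inward (¬∀x A ≡ ∃x ¬A, ¬∃x A ≡ ∀x ¬A, De Morgan for ∧/∨):
  (∀t M(t)) ∧ (∀t M(t)) ∧ (∃z P(z))
Standardize variables apart so no two quantifiers bind the same name: t↦v.
  (∀t M(t)) ∧ (∀v M(v)) ∧ (∃z P(z))
Finally move all quantifiers to the prefix:
  ∀t ∀v ∃z (M(t) ∧ M(v) ∧ P(z))
The prefix is ∀t ∀v ∃z: 2 universal, 1 existential.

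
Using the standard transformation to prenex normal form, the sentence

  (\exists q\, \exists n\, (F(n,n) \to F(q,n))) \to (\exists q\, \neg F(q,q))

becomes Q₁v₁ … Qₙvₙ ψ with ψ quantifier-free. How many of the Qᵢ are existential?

1

Rewrite implications/biconditionals: A → B as ¬A ∨ B.
  \neg (\exists q\, \exists n\, (\neg F(n,n) \lor F(q,n))) \lor (\exists q\, \neg F(q,q))
Drive negations inward (¬∀x A ≡ ∃x ¬A, ¬∃x A ≡ ∀x ¬A, De Morgan for ∧/∨):
  (\forall q\, \forall n\, (F(n,n) \land \neg F(q,n))) \lor (\exists q\, \neg F(q,q))
Rename bound variables to avoid capture: q↦u1.
  (\forall q\, \forall n\, (F(n,n) \land \neg F(q,n))) \lor (\exists u1\, \neg F(u1,u1))
Finally move all quantifiers to the prefix:
  \forall q\, \forall n\, \exists u1\, (F(n,n) \land \neg F(q,n) \lor \neg F(u1,u1))
The prefix is \forall q \forall n \exists u1: 2 universal, 1 existential.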